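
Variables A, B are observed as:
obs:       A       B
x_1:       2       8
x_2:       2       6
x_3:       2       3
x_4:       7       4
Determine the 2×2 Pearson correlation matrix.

Step 1 — column means:
  mean(A) = (2 + 2 + 2 + 7) / 4 = 13/4 = 3.25
  mean(B) = (8 + 6 + 3 + 4) / 4 = 21/4 = 5.25

Step 2 — sample variances and covariances s[i,j] = (1/(n-1)) · Σ_k (x_{k,i} - mean_i) · (x_{k,j} - mean_j), with n-1 = 3:
  s[A,A] = ((-1.25)·(-1.25) + (-1.25)·(-1.25) + (-1.25)·(-1.25) + (3.75)·(3.75)) / 3 = 18.75/3 = 6.25
  s[A,B] = ((-1.25)·(2.75) + (-1.25)·(0.75) + (-1.25)·(-2.25) + (3.75)·(-1.25)) / 3 = -6.25/3 = -2.0833
  s[B,B] = ((2.75)·(2.75) + (0.75)·(0.75) + (-2.25)·(-2.25) + (-1.25)·(-1.25)) / 3 = 14.75/3 = 4.9167
  Sample standard deviations s_i = √(s[i,i]):
  s(A) = √(6.25) = 2.5
  s(B) = √(4.9167) = 2.2174

Step 3 — r_{ij} = s_{ij} / (s_i · s_j):
  r[A,A] = 1 (diagonal).
  r[A,B] = -2.0833 / (2.5 · 2.2174) = -2.0833 / 5.5434 = -0.3758
  r[B,B] = 1 (diagonal).

R is symmetric with unit diagonal. Assembling:

R = [[1, -0.3758],
 [-0.3758, 1]]


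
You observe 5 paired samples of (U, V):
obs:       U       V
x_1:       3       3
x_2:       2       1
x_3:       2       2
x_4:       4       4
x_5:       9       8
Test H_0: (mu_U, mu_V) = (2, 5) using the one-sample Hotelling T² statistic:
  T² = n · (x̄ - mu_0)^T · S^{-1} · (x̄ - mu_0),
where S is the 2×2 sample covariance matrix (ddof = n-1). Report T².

Step 1 — sample mean vector:
  mean(U) = (3 + 2 + 2 + 4 + 9) / 5 = 20/5 = 4
  mean(V) = (3 + 1 + 2 + 4 + 8) / 5 = 18/5 = 3.6
  x̄ = (4, 3.6),  deviation x̄ - mu_0 = (4, 3.6) - (2, 5) = (2, -1.4).

Step 2 — sample covariance matrix, S[i,j] = (1/(n-1)) · Σ_k (x_{k,i} - mean_i) · (x_{k,j} - mean_j), divisor n-1 = 4:
  S[U,U] = ((-1)·(-1) + (-2)·(-2) + (-2)·(-2) + (0)·(0) + (5)·(5)) / 4 = 34/4 = 8.5
  S[U,V] = ((-1)·(-0.6) + (-2)·(-2.6) + (-2)·(-1.6) + (0)·(0.4) + (5)·(4.4)) / 4 = 31/4 = 7.75
  S[V,V] = ((-0.6)·(-0.6) + (-2.6)·(-2.6) + (-1.6)·(-1.6) + (0.4)·(0.4) + (4.4)·(4.4)) / 4 = 29.2/4 = 7.3
  S = [[8.5, 7.75],
 [7.75, 7.3]].

Step 3 — invert S. det(S) = 8.5·7.3 - (7.75)² = 1.9875.
  S^{-1} = (1/det) · [[d, -b], [-b, a]] = [[3.673, -3.8994],
 [-3.8994, 4.2767]].

Step 4 — quadratic form (x̄ - mu_0)^T · S^{-1} · (x̄ - mu_0):
  S^{-1} · (x̄ - mu_0) = (12.805, -13.7862),
  (x̄ - mu_0)^T · [...] = (2)·(12.805) + (-1.4)·(-13.7862) = 44.9107.

Step 5 — scale by n: T² = 5 · 44.9107 = 224.5535.

T² ≈ 224.5535


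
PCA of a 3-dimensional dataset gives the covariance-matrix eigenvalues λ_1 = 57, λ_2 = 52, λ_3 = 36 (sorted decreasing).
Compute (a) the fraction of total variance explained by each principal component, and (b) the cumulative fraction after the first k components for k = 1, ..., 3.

Step 1 — total variance = trace(Sigma) = Σ λ_i = 57 + 52 + 36 = 145.

Step 2 — fraction explained by component i = λ_i / Σ λ:
  PC1: 57/145 = 0.3931
  PC2: 52/145 = 0.3586
  PC3: 36/145 = 0.2483

Step 3 — cumulative fraction after k components = (λ_1 + ... + λ_k) / Σ λ:
  k = 1: 57/145 = 0.3931
  k = 2: (57 + 52)/145 = 109/145 = 0.7517
  k = 3: (57 + 52 + 36)/145 = 145/145 = 1

Summary (fraction, with percent):

explained: PC1 0.3931 (39.31%), PC2 0.3586 (35.86%), PC3 0.2483 (24.83%);  cumulative: 0.3931, 0.7517, 1


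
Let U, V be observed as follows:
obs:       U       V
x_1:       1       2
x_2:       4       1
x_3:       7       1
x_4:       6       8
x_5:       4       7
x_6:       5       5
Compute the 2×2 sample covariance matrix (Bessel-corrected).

Step 1 — column means:
  mean(U) = (1 + 4 + 7 + 6 + 4 + 5) / 6 = 27/6 = 4.5
  mean(V) = (2 + 1 + 1 + 8 + 7 + 5) / 6 = 24/6 = 4

Step 2 — sample covariance S[i,j] = (1/(n-1)) · Σ_k (x_{k,i} - mean_i) · (x_{k,j} - mean_j), with n-1 = 5.
  S[U,U] = ((-3.5)·(-3.5) + (-0.5)·(-0.5) + (2.5)·(2.5) + (1.5)·(1.5) + (-0.5)·(-0.5) + (0.5)·(0.5)) / 5 = 21.5/5 = 4.3
  S[U,V] = ((-3.5)·(-2) + (-0.5)·(-3) + (2.5)·(-3) + (1.5)·(4) + (-0.5)·(3) + (0.5)·(1)) / 5 = 6/5 = 1.2
  S[V,V] = ((-2)·(-2) + (-3)·(-3) + (-3)·(-3) + (4)·(4) + (3)·(3) + (1)·(1)) / 5 = 48/5 = 9.6

S is symmetric (S[j,i] = S[i,j]). Assembling:

S = [[4.3, 1.2],
 [1.2, 9.6]]


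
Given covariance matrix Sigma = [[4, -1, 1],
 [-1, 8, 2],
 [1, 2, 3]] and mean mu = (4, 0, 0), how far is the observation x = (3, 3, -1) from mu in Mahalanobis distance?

Step 1 — centre the observation: (x - mu) = (-1, 3, -1).

Step 2 — invert Sigma (cofactor / det for 3×3, or solve directly):
  Sigma^{-1} = [[0.3077, 0.0769, -0.1538],
 [0.0769, 0.1692, -0.1385],
 [-0.1538, -0.1385, 0.4769]].

Step 3 — form the quadratic (x - mu)^T · Sigma^{-1} · (x - mu):
  Sigma^{-1} · (x - mu) = (0.0769, 0.5692, -0.7385).
  (x - mu)^T · [Sigma^{-1} · (x - mu)] = (-1)·(0.0769) + (3)·(0.5692) + (-1)·(-0.7385) = 2.3692.

Step 4 — take square root: d = √(2.3692) ≈ 1.5392.

d(x, mu) = √(2.3692) ≈ 1.5392


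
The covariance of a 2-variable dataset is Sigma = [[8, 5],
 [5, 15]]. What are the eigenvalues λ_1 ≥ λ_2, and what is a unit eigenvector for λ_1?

Step 1 — characteristic polynomial of 2×2 Sigma:
  det(Sigma - λI) = λ² - trace · λ + det = 0.
  trace = 8 + 15 = 23, det = 8·15 - (5)² = 95.
Step 2 — discriminant:
  Δ = trace² - 4·det = 529 - 380 = 149.
Step 3 — eigenvalues:
  λ = (trace ± √Δ)/2 = (23 ± 12.2066)/2,
  λ_1 = 17.6033,  λ_2 = 5.3967.

Step 4 — unit eigenvector for λ_1: solve (Sigma - λ_1 I)v = 0. First row:
  (8 - 17.6033)·v_x + (5)·v_y = 0, i.e. (-9.6033)·v_x + (5)·v_y = 0,
  so v ∝ (b, λ_1 - a) = (5, 9.6033) = u.
  ||u|| = √((5)² + (9.6033)²) = √(117.2229) ≈ 10.827,
  v_1 = u/||u|| ≈ (0.4618, 0.887) (||v_1|| = 1).

λ_1 = 17.6033,  λ_2 = 5.3967;  v_1 ≈ (0.4618, 0.887)


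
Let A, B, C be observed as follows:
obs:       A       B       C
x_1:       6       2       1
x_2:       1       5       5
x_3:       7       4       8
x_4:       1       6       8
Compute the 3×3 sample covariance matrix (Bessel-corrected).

Step 1 — column means:
  mean(A) = (6 + 1 + 7 + 1) / 4 = 15/4 = 3.75
  mean(B) = (2 + 5 + 4 + 6) / 4 = 17/4 = 4.25
  mean(C) = (1 + 5 + 8 + 8) / 4 = 22/4 = 5.5

Step 2 — sample covariance S[i,j] = (1/(n-1)) · Σ_k (x_{k,i} - mean_i) · (x_{k,j} - mean_j), with n-1 = 3.
  S[A,A] = ((2.25)·(2.25) + (-2.75)·(-2.75) + (3.25)·(3.25) + (-2.75)·(-2.75)) / 3 = 30.75/3 = 10.25
  S[A,B] = ((2.25)·(-2.25) + (-2.75)·(0.75) + (3.25)·(-0.25) + (-2.75)·(1.75)) / 3 = -12.75/3 = -4.25
  S[A,C] = ((2.25)·(-4.5) + (-2.75)·(-0.5) + (3.25)·(2.5) + (-2.75)·(2.5)) / 3 = -7.5/3 = -2.5
  S[B,B] = ((-2.25)·(-2.25) + (0.75)·(0.75) + (-0.25)·(-0.25) + (1.75)·(1.75)) / 3 = 8.75/3 = 2.9167
  S[B,C] = ((-2.25)·(-4.5) + (0.75)·(-0.5) + (-0.25)·(2.5) + (1.75)·(2.5)) / 3 = 13.5/3 = 4.5
  S[C,C] = ((-4.5)·(-4.5) + (-0.5)·(-0.5) + (2.5)·(2.5) + (2.5)·(2.5)) / 3 = 33/3 = 11

S is symmetric (S[j,i] = S[i,j]). Assembling:

S = [[10.25, -4.25, -2.5],
 [-4.25, 2.9167, 4.5],
 [-2.5, 4.5, 11]]


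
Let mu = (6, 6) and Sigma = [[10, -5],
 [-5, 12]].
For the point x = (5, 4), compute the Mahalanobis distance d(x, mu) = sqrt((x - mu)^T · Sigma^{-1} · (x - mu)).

Step 1 — centre the observation: (x - mu) = (-1, -2).

Step 2 — invert Sigma. det(Sigma) = 10·12 - (-5)² = 95.
  Sigma^{-1} = (1/det) · [[d, -b], [-b, a]] = [[0.1263, 0.0526],
 [0.0526, 0.1053]].

Step 3 — form the quadratic (x - mu)^T · Sigma^{-1} · (x - mu):
  Sigma^{-1} · (x - mu) = (-0.2316, -0.2632).
  (x - mu)^T · [Sigma^{-1} · (x - mu)] = (-1)·(-0.2316) + (-2)·(-0.2632) = 0.7579.

Step 4 — take square root: d = √(0.7579) ≈ 0.8706.

d(x, mu) = √(0.7579) ≈ 0.8706


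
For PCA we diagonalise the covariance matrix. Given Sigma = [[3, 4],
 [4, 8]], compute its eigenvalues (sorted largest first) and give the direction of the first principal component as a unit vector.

Step 1 — characteristic polynomial of 2×2 Sigma:
  det(Sigma - λI) = λ² - trace · λ + det = 0.
  trace = 3 + 8 = 11, det = 3·8 - (4)² = 8.
Step 2 — discriminant:
  Δ = trace² - 4·det = 121 - 32 = 89.
Step 3 — eigenvalues:
  λ = (trace ± √Δ)/2 = (11 ± 9.434)/2,
  λ_1 = 10.217,  λ_2 = 0.783.

Step 4 — unit eigenvector for λ_1: solve (Sigma - λ_1 I)v = 0. First row:
  (3 - 10.217)·v_x + (4)·v_y = 0, i.e. (-7.217)·v_x + (4)·v_y = 0,
  so v ∝ (b, λ_1 - a) = (4, 7.217) = u.
  ||u|| = √((4)² + (7.217)²) = √(68.085) ≈ 8.2514,
  v_1 = u/||u|| ≈ (0.4848, 0.8746) (||v_1|| = 1).

λ_1 = 10.217,  λ_2 = 0.783;  v_1 ≈ (0.4848, 0.8746)


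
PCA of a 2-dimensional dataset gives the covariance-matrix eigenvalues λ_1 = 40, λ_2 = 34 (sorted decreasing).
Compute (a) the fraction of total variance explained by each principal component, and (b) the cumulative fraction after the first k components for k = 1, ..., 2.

Step 1 — total variance = trace(Sigma) = Σ λ_i = 40 + 34 = 74.

Step 2 — fraction explained by component i = λ_i / Σ λ:
  PC1: 40/74 = 0.5405
  PC2: 34/74 = 0.4595

Step 3 — cumulative fraction after k components = (λ_1 + ... + λ_k) / Σ λ:
  k = 1: 40/74 = 0.5405
  k = 2: (40 + 34)/74 = 74/74 = 1

Summary (fraction, with percent):

explained: PC1 0.5405 (54.05%), PC2 0.4595 (45.95%);  cumulative: 0.5405, 1


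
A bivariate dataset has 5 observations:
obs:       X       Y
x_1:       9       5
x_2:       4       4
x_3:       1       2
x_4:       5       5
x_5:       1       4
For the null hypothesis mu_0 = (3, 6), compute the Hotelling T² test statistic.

Step 1 — sample mean vector:
  mean(X) = (9 + 4 + 1 + 5 + 1) / 5 = 20/5 = 4
  mean(Y) = (5 + 4 + 2 + 5 + 4) / 5 = 20/5 = 4
  x̄ = (4, 4),  deviation x̄ - mu_0 = (4, 4) - (3, 6) = (1, -2).

Step 2 — sample covariance matrix, S[i,j] = (1/(n-1)) · Σ_k (x_{k,i} - mean_i) · (x_{k,j} - mean_j), divisor n-1 = 4:
  S[X,X] = ((5)·(5) + (0)·(0) + (-3)·(-3) + (1)·(1) + (-3)·(-3)) / 4 = 44/4 = 11
  S[X,Y] = ((5)·(1) + (0)·(0) + (-3)·(-2) + (1)·(1) + (-3)·(0)) / 4 = 12/4 = 3
  S[Y,Y] = ((1)·(1) + (0)·(0) + (-2)·(-2) + (1)·(1) + (0)·(0)) / 4 = 6/4 = 1.5
  S = [[11, 3],
 [3, 1.5]].

Step 3 — invert S. det(S) = 11·1.5 - (3)² = 7.5.
  S^{-1} = (1/det) · [[d, -b], [-b, a]] = [[0.2, -0.4],
 [-0.4, 1.4667]].

Step 4 — quadratic form (x̄ - mu_0)^T · S^{-1} · (x̄ - mu_0):
  S^{-1} · (x̄ - mu_0) = (1, -3.3333),
  (x̄ - mu_0)^T · [...] = (1)·(1) + (-2)·(-3.3333) = 7.6667.

Step 5 — scale by n: T² = 5 · 7.6667 = 38.3333.

T² ≈ 38.3333


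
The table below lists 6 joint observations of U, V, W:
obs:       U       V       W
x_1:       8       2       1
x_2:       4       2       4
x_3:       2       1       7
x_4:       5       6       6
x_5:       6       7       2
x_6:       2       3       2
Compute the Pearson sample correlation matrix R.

Step 1 — column means:
  mean(U) = (8 + 4 + 2 + 5 + 6 + 2) / 6 = 27/6 = 4.5
  mean(V) = (2 + 2 + 1 + 6 + 7 + 3) / 6 = 21/6 = 3.5
  mean(W) = (1 + 4 + 7 + 6 + 2 + 2) / 6 = 22/6 = 3.6667

Step 2 — sample variances and covariances s[i,j] = (1/(n-1)) · Σ_k (x_{k,i} - mean_i) · (x_{k,j} - mean_j), with n-1 = 5:
  s[U,U] = ((3.5)·(3.5) + (-0.5)·(-0.5) + (-2.5)·(-2.5) + (0.5)·(0.5) + (1.5)·(1.5) + (-2.5)·(-2.5)) / 5 = 27.5/5 = 5.5
  s[U,V] = ((3.5)·(-1.5) + (-0.5)·(-1.5) + (-2.5)·(-2.5) + (0.5)·(2.5) + (1.5)·(3.5) + (-2.5)·(-0.5)) / 5 = 9.5/5 = 1.9
  s[U,W] = ((3.5)·(-2.6667) + (-0.5)·(0.3333) + (-2.5)·(3.3333) + (0.5)·(2.3333) + (1.5)·(-1.6667) + (-2.5)·(-1.6667)) / 5 = -15/5 = -3
  s[V,V] = ((-1.5)·(-1.5) + (-1.5)·(-1.5) + (-2.5)·(-2.5) + (2.5)·(2.5) + (3.5)·(3.5) + (-0.5)·(-0.5)) / 5 = 29.5/5 = 5.9
  s[V,W] = ((-1.5)·(-2.6667) + (-1.5)·(0.3333) + (-2.5)·(3.3333) + (2.5)·(2.3333) + (3.5)·(-1.6667) + (-0.5)·(-1.6667)) / 5 = -4/5 = -0.8
  s[W,W] = ((-2.6667)·(-2.6667) + (0.3333)·(0.3333) + (3.3333)·(3.3333) + (2.3333)·(2.3333) + (-1.6667)·(-1.6667) + (-1.6667)·(-1.6667)) / 5 = 29.3333/5 = 5.8667
  Sample standard deviations s_i = √(s[i,i]):
  s(U) = √(5.5) = 2.3452
  s(V) = √(5.9) = 2.429
  s(W) = √(5.8667) = 2.4221

Step 3 — r_{ij} = s_{ij} / (s_i · s_j):
  r[U,U] = 1 (diagonal).
  r[U,V] = 1.9 / (2.3452 · 2.429) = 1.9 / 5.6965 = 0.3335
  r[U,W] = -3 / (2.3452 · 2.4221) = -3 / 5.6804 = -0.5281
  r[V,V] = 1 (diagonal).
  r[V,W] = -0.8 / (2.429 · 2.4221) = -0.8 / 5.8833 = -0.136
  r[W,W] = 1 (diagonal).

R is symmetric with unit diagonal. Assembling:

R = [[1, 0.3335, -0.5281],
 [0.3335, 1, -0.136],
 [-0.5281, -0.136, 1]]


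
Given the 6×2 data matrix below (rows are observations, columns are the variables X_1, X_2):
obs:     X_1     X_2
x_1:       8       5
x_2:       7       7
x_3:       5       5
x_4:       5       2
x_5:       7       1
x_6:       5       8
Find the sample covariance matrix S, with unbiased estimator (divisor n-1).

Step 1 — column means:
  mean(X_1) = (8 + 7 + 5 + 5 + 7 + 5) / 6 = 37/6 = 6.1667
  mean(X_2) = (5 + 7 + 5 + 2 + 1 + 8) / 6 = 28/6 = 4.6667

Step 2 — sample covariance S[i,j] = (1/(n-1)) · Σ_k (x_{k,i} - mean_i) · (x_{k,j} - mean_j), with n-1 = 5.
  S[X_1,X_1] = ((1.8333)·(1.8333) + (0.8333)·(0.8333) + (-1.1667)·(-1.1667) + (-1.1667)·(-1.1667) + (0.8333)·(0.8333) + (-1.1667)·(-1.1667)) / 5 = 8.8333/5 = 1.7667
  S[X_1,X_2] = ((1.8333)·(0.3333) + (0.8333)·(2.3333) + (-1.1667)·(0.3333) + (-1.1667)·(-2.6667) + (0.8333)·(-3.6667) + (-1.1667)·(3.3333)) / 5 = -1.6667/5 = -0.3333
  S[X_2,X_2] = ((0.3333)·(0.3333) + (2.3333)·(2.3333) + (0.3333)·(0.3333) + (-2.6667)·(-2.6667) + (-3.6667)·(-3.6667) + (3.3333)·(3.3333)) / 5 = 37.3333/5 = 7.4667

S is symmetric (S[j,i] = S[i,j]). Assembling:

S = [[1.7667, -0.3333],
 [-0.3333, 7.4667]]


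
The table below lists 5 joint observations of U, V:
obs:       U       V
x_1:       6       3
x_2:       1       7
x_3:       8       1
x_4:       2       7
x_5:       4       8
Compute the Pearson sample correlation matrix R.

Step 1 — column means:
  mean(U) = (6 + 1 + 8 + 2 + 4) / 5 = 21/5 = 4.2
  mean(V) = (3 + 7 + 1 + 7 + 8) / 5 = 26/5 = 5.2

Step 2 — sample variances and covariances s[i,j] = (1/(n-1)) · Σ_k (x_{k,i} - mean_i) · (x_{k,j} - mean_j), with n-1 = 4:
  s[U,U] = ((1.8)·(1.8) + (-3.2)·(-3.2) + (3.8)·(3.8) + (-2.2)·(-2.2) + (-0.2)·(-0.2)) / 4 = 32.8/4 = 8.2
  s[U,V] = ((1.8)·(-2.2) + (-3.2)·(1.8) + (3.8)·(-4.2) + (-2.2)·(1.8) + (-0.2)·(2.8)) / 4 = -30.2/4 = -7.55
  s[V,V] = ((-2.2)·(-2.2) + (1.8)·(1.8) + (-4.2)·(-4.2) + (1.8)·(1.8) + (2.8)·(2.8)) / 4 = 36.8/4 = 9.2
  Sample standard deviations s_i = √(s[i,i]):
  s(U) = √(8.2) = 2.8636
  s(V) = √(9.2) = 3.0332

Step 3 — r_{ij} = s_{ij} / (s_i · s_j):
  r[U,U] = 1 (diagonal).
  r[U,V] = -7.55 / (2.8636 · 3.0332) = -7.55 / 8.6856 = -0.8693
  r[V,V] = 1 (diagonal).

R is symmetric with unit diagonal. Assembling:

R = [[1, -0.8693],
 [-0.8693, 1]]


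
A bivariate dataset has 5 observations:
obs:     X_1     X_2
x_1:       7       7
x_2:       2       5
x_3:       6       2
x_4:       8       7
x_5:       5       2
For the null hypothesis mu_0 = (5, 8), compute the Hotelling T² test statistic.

Step 1 — sample mean vector:
  mean(X_1) = (7 + 2 + 6 + 8 + 5) / 5 = 28/5 = 5.6
  mean(X_2) = (7 + 5 + 2 + 7 + 2) / 5 = 23/5 = 4.6
  x̄ = (5.6, 4.6),  deviation x̄ - mu_0 = (5.6, 4.6) - (5, 8) = (0.6, -3.4).

Step 2 — sample covariance matrix, S[i,j] = (1/(n-1)) · Σ_k (x_{k,i} - mean_i) · (x_{k,j} - mean_j), divisor n-1 = 4:
  S[X_1,X_1] = ((1.4)·(1.4) + (-3.6)·(-3.6) + (0.4)·(0.4) + (2.4)·(2.4) + (-0.6)·(-0.6)) / 4 = 21.2/4 = 5.3
  S[X_1,X_2] = ((1.4)·(2.4) + (-3.6)·(0.4) + (0.4)·(-2.6) + (2.4)·(2.4) + (-0.6)·(-2.6)) / 4 = 8.2/4 = 2.05
  S[X_2,X_2] = ((2.4)·(2.4) + (0.4)·(0.4) + (-2.6)·(-2.6) + (2.4)·(2.4) + (-2.6)·(-2.6)) / 4 = 25.2/4 = 6.3
  S = [[5.3, 2.05],
 [2.05, 6.3]].

Step 3 — invert S. det(S) = 5.3·6.3 - (2.05)² = 29.1875.
  S^{-1} = (1/det) · [[d, -b], [-b, a]] = [[0.2158, -0.0702],
 [-0.0702, 0.1816]].

Step 4 — quadratic form (x̄ - mu_0)^T · S^{-1} · (x̄ - mu_0):
  S^{-1} · (x̄ - mu_0) = (0.3683, -0.6595),
  (x̄ - mu_0)^T · [...] = (0.6)·(0.3683) + (-3.4)·(-0.6595) = 2.4634.

Step 5 — scale by n: T² = 5 · 2.4634 = 12.3169.

T² ≈ 12.3169


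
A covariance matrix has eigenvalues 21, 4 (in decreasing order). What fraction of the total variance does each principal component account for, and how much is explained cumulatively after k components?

Step 1 — total variance = trace(Sigma) = Σ λ_i = 21 + 4 = 25.

Step 2 — fraction explained by component i = λ_i / Σ λ:
  PC1: 21/25 = 0.84
  PC2: 4/25 = 0.16

Step 3 — cumulative fraction after k components = (λ_1 + ... + λ_k) / Σ λ:
  k = 1: 21/25 = 0.84
  k = 2: (21 + 4)/25 = 25/25 = 1

Summary (fraction, with percent):

explained: PC1 0.84 (84%), PC2 0.16 (16%);  cumulative: 0.84, 1


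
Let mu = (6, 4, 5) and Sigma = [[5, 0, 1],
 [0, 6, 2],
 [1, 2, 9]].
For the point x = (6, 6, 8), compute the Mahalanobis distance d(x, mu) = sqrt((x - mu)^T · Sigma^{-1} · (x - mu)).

Step 1 — centre the observation: (x - mu) = (0, 2, 3).

Step 2 — invert Sigma (cofactor / det for 3×3, or solve directly):
  Sigma^{-1} = [[0.2049, 0.0082, -0.0246],
 [0.0082, 0.1803, -0.041],
 [-0.0246, -0.041, 0.123]].

Step 3 — form the quadratic (x - mu)^T · Sigma^{-1} · (x - mu):
  Sigma^{-1} · (x - mu) = (-0.0574, 0.2377, 0.2869).
  (x - mu)^T · [Sigma^{-1} · (x - mu)] = (0)·(-0.0574) + (2)·(0.2377) + (3)·(0.2869) = 1.3361.

Step 4 — take square root: d = √(1.3361) ≈ 1.1559.

d(x, mu) = √(1.3361) ≈ 1.1559


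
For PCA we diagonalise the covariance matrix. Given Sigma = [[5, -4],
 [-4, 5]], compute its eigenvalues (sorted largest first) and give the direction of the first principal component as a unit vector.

Step 1 — characteristic polynomial of 2×2 Sigma:
  det(Sigma - λI) = λ² - trace · λ + det = 0.
  trace = 5 + 5 = 10, det = 5·5 - (-4)² = 9.
Step 2 — discriminant:
  Δ = trace² - 4·det = 100 - 36 = 64.
Step 3 — eigenvalues:
  λ = (trace ± √Δ)/2 = (10 ± 8)/2,
  λ_1 = 9,  λ_2 = 1.

Step 4 — unit eigenvector for λ_1: solve (Sigma - λ_1 I)v = 0. First row:
  (5 - 9)·v_x + (-4)·v_y = 0, i.e. (-4)·v_x + (-4)·v_y = 0,
  so v ∝ (b, λ_1 - a) = (-4, 4); multiply by -1 so the first entry is positive: u = (4, -4).
  ||u|| = √((4)² + (-4)²) = √(32) ≈ 5.6569,
  v_1 = u/||u|| ≈ (0.7071, -0.7071) (||v_1|| = 1).

λ_1 = 9,  λ_2 = 1;  v_1 ≈ (0.7071, -0.7071)


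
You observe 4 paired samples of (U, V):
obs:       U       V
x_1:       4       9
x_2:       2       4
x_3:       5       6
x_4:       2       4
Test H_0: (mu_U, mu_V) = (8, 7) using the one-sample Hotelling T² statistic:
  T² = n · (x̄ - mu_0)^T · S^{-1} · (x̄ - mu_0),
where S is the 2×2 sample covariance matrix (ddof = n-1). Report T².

Step 1 — sample mean vector:
  mean(U) = (4 + 2 + 5 + 2) / 4 = 13/4 = 3.25
  mean(V) = (9 + 4 + 6 + 4) / 4 = 23/4 = 5.75
  x̄ = (3.25, 5.75),  deviation x̄ - mu_0 = (3.25, 5.75) - (8, 7) = (-4.75, -1.25).

Step 2 — sample covariance matrix, S[i,j] = (1/(n-1)) · Σ_k (x_{k,i} - mean_i) · (x_{k,j} - mean_j), divisor n-1 = 3:
  S[U,U] = ((0.75)·(0.75) + (-1.25)·(-1.25) + (1.75)·(1.75) + (-1.25)·(-1.25)) / 3 = 6.75/3 = 2.25
  S[U,V] = ((0.75)·(3.25) + (-1.25)·(-1.75) + (1.75)·(0.25) + (-1.25)·(-1.75)) / 3 = 7.25/3 = 2.4167
  S[V,V] = ((3.25)·(3.25) + (-1.75)·(-1.75) + (0.25)·(0.25) + (-1.75)·(-1.75)) / 3 = 16.75/3 = 5.5833
  S = [[2.25, 2.4167],
 [2.4167, 5.5833]].

Step 3 — invert S. det(S) = 2.25·5.5833 - (2.4167)² = 6.7222.
  S^{-1} = (1/det) · [[d, -b], [-b, a]] = [[0.8306, -0.3595],
 [-0.3595, 0.3347]].

Step 4 — quadratic form (x̄ - mu_0)^T · S^{-1} · (x̄ - mu_0):
  S^{-1} · (x̄ - mu_0) = (-3.4959, 1.2893),
  (x̄ - mu_0)^T · [...] = (-4.75)·(-3.4959) + (-1.25)·(1.2893) = 14.9938.

Step 5 — scale by n: T² = 4 · 14.9938 = 59.9752.

T² ≈ 59.9752


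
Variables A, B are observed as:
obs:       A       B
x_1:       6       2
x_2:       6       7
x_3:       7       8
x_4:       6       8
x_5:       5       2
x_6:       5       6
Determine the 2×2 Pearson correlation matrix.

Step 1 — column means:
  mean(A) = (6 + 6 + 7 + 6 + 5 + 5) / 6 = 35/6 = 5.8333
  mean(B) = (2 + 7 + 8 + 8 + 2 + 6) / 6 = 33/6 = 5.5

Step 2 — sample variances and covariances s[i,j] = (1/(n-1)) · Σ_k (x_{k,i} - mean_i) · (x_{k,j} - mean_j), with n-1 = 5:
  s[A,A] = ((0.1667)·(0.1667) + (0.1667)·(0.1667) + (1.1667)·(1.1667) + (0.1667)·(0.1667) + (-0.8333)·(-0.8333) + (-0.8333)·(-0.8333)) / 5 = 2.8333/5 = 0.5667
  s[A,B] = ((0.1667)·(-3.5) + (0.1667)·(1.5) + (1.1667)·(2.5) + (0.1667)·(2.5) + (-0.8333)·(-3.5) + (-0.8333)·(0.5)) / 5 = 5.5/5 = 1.1
  s[B,B] = ((-3.5)·(-3.5) + (1.5)·(1.5) + (2.5)·(2.5) + (2.5)·(2.5) + (-3.5)·(-3.5) + (0.5)·(0.5)) / 5 = 39.5/5 = 7.9
  Sample standard deviations s_i = √(s[i,i]):
  s(A) = √(0.5667) = 0.7528
  s(B) = √(7.9) = 2.8107

Step 3 — r_{ij} = s_{ij} / (s_i · s_j):
  r[A,A] = 1 (diagonal).
  r[A,B] = 1.1 / (0.7528 · 2.8107) = 1.1 / 2.1158 = 0.5199
  r[B,B] = 1 (diagonal).

R is symmetric with unit diagonal. Assembling:

R = [[1, 0.5199],
 [0.5199, 1]]


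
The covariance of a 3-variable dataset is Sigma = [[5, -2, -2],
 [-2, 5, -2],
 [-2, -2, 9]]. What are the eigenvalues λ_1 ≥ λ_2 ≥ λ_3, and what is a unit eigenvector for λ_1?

Step 1 — characteristic polynomial p(λ) = det(λI - Sigma) = λ³ - tr·λ² + c_1·λ - det, where tr = trace, c_1 = sum of the principal 2×2 minors, det = det(Sigma):
  tr = 5 + 5 + 9 = 19,
  c_1 = (5·5 - (-2)²) + (5·9 - (-2)²) + (5·9 - (-2)²) = 21 + 41 + 41 = 103,
  det = 5·(5·9 - (-2)²) - (-2)·((-2)·9 - (-2)·(-2)) + (-2)·((-2)·(-2) - 5·(-2)) = 5·(41) - (-2)·(-22) + (-2)·(14) = 133.
  So p(λ) = λ³ - 19λ² + 103λ - 133.
Step 2 — look for an integer root (rational root theorem: any rational root is an integer divisor of 133). Testing λ = 7:
  p(7) = 343 - 931 + 721 - 133 = 0  ✓
  Dividing out (λ - 7): p(λ) = (λ - 7)(λ² - 12λ + 19).
Step 3 — remaining eigenvalues from the quadratic λ² - 12λ + 19 = 0:
  Δ = 12² - 4·19 = 144 - 76 = 68,  λ = (12 ± √68)/2 = (12 ± 8.2462)/2 ≈ 10.1231 or 1.8769.
  Sorted: λ_1 = 10.1231,  λ_2 = 7,  λ_3 = 1.8769  (check: sum = 19 = tr ✓).

Step 4 — unit eigenvector for λ_1 ≈ 10.1231: v spans the null space of (Sigma - λ_1 I), whose rows are
  r_1 = (-5.1231, -2, -2),  r_2 = (-2, -5.1231, -2),  r_3 = (-2, -2, -1.1231).
  v is orthogonal to every row, so take v ∝ r_1 × r_2 = ((-2)·(-2) - (-2)·(-5.1231), (-2)·(-2) - (-5.1231)·(-2), (-5.1231)·(-5.1231) - (-2)·(-2)) ≈ (-6.2462, -6.2462, 22.2462).
  Rescale (multiply by -1 so the first nonzero entry is positive): u = (6.2462, 6.2462, -22.2462).
  ||u|| = √((6.2462)² + (6.2462)² + (-22.2462)²) = √(572.9242) ≈ 23.9358,  v_1 = u/||u|| ≈ (0.261, 0.261, -0.9294) (||v_1|| = 1).

λ_1 = 10.1231,  λ_2 = 7,  λ_3 = 1.8769;  v_1 ≈ (0.261, 0.261, -0.9294)


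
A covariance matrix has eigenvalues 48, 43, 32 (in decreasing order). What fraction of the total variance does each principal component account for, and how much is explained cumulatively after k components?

Step 1 — total variance = trace(Sigma) = Σ λ_i = 48 + 43 + 32 = 123.

Step 2 — fraction explained by component i = λ_i / Σ λ:
  PC1: 48/123 = 0.3902
  PC2: 43/123 = 0.3496
  PC3: 32/123 = 0.2602

Step 3 — cumulative fraction after k components = (λ_1 + ... + λ_k) / Σ λ:
  k = 1: 48/123 = 0.3902
  k = 2: (48 + 43)/123 = 91/123 = 0.7398
  k = 3: (48 + 43 + 32)/123 = 123/123 = 1

Summary (fraction, with percent):

explained: PC1 0.3902 (39.02%), PC2 0.3496 (34.96%), PC3 0.2602 (26.02%);  cumulative: 0.3902, 0.7398, 1


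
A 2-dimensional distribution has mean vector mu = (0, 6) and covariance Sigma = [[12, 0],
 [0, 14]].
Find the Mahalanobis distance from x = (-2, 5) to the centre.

Step 1 — centre the observation: (x - mu) = (-2, -1).

Step 2 — invert Sigma. det(Sigma) = 12·14 - (0)² = 168.
  Sigma^{-1} = (1/det) · [[d, -b], [-b, a]] = [[0.0833, 0],
 [0, 0.0714]].

Step 3 — form the quadratic (x - mu)^T · Sigma^{-1} · (x - mu):
  Sigma^{-1} · (x - mu) = (-0.1667, -0.0714).
  (x - mu)^T · [Sigma^{-1} · (x - mu)] = (-2)·(-0.1667) + (-1)·(-0.0714) = 0.4048.

Step 4 — take square root: d = √(0.4048) ≈ 0.6362.

d(x, mu) = √(0.4048) ≈ 0.6362


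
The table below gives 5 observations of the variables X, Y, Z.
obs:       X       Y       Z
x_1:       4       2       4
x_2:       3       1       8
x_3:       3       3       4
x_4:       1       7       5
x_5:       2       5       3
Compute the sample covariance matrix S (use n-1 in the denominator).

Step 1 — column means:
  mean(X) = (4 + 3 + 3 + 1 + 2) / 5 = 13/5 = 2.6
  mean(Y) = (2 + 1 + 3 + 7 + 5) / 5 = 18/5 = 3.6
  mean(Z) = (4 + 8 + 4 + 5 + 3) / 5 = 24/5 = 4.8

Step 2 — sample covariance S[i,j] = (1/(n-1)) · Σ_k (x_{k,i} - mean_i) · (x_{k,j} - mean_j), with n-1 = 4.
  S[X,X] = ((1.4)·(1.4) + (0.4)·(0.4) + (0.4)·(0.4) + (-1.6)·(-1.6) + (-0.6)·(-0.6)) / 4 = 5.2/4 = 1.3
  S[X,Y] = ((1.4)·(-1.6) + (0.4)·(-2.6) + (0.4)·(-0.6) + (-1.6)·(3.4) + (-0.6)·(1.4)) / 4 = -9.8/4 = -2.45
  S[X,Z] = ((1.4)·(-0.8) + (0.4)·(3.2) + (0.4)·(-0.8) + (-1.6)·(0.2) + (-0.6)·(-1.8)) / 4 = 0.6/4 = 0.15
  S[Y,Y] = ((-1.6)·(-1.6) + (-2.6)·(-2.6) + (-0.6)·(-0.6) + (3.4)·(3.4) + (1.4)·(1.4)) / 4 = 23.2/4 = 5.8
  S[Y,Z] = ((-1.6)·(-0.8) + (-2.6)·(3.2) + (-0.6)·(-0.8) + (3.4)·(0.2) + (1.4)·(-1.8)) / 4 = -8.4/4 = -2.1
  S[Z,Z] = ((-0.8)·(-0.8) + (3.2)·(3.2) + (-0.8)·(-0.8) + (0.2)·(0.2) + (-1.8)·(-1.8)) / 4 = 14.8/4 = 3.7

S is symmetric (S[j,i] = S[i,j]). Assembling:

S = [[1.3, -2.45, 0.15],
 [-2.45, 5.8, -2.1],
 [0.15, -2.1, 3.7]]


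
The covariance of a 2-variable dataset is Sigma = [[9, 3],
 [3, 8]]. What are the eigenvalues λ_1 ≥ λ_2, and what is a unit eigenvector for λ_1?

Step 1 — characteristic polynomial of 2×2 Sigma:
  det(Sigma - λI) = λ² - trace · λ + det = 0.
  trace = 9 + 8 = 17, det = 9·8 - (3)² = 63.
Step 2 — discriminant:
  Δ = trace² - 4·det = 289 - 252 = 37.
Step 3 — eigenvalues:
  λ = (trace ± √Δ)/2 = (17 ± 6.0828)/2,
  λ_1 = 11.5414,  λ_2 = 5.4586.

Step 4 — unit eigenvector for λ_1: solve (Sigma - λ_1 I)v = 0. First row:
  (9 - 11.5414)·v_x + (3)·v_y = 0, i.e. (-2.5414)·v_x + (3)·v_y = 0,
  so v ∝ (b, λ_1 - a) = (3, 2.5414) = u.
  ||u|| = √((3)² + (2.5414)²) = √(15.4586) ≈ 3.9317,
  v_1 = u/||u|| ≈ (0.763, 0.6464) (||v_1|| = 1).

λ_1 = 11.5414,  λ_2 = 5.4586;  v_1 ≈ (0.763, 0.6464)


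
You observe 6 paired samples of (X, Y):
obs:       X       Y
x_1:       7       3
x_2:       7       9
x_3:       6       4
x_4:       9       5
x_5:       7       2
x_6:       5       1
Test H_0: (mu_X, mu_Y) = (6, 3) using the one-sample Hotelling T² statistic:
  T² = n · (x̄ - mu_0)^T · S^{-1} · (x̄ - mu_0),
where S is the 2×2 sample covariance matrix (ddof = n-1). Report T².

Step 1 — sample mean vector:
  mean(X) = (7 + 7 + 6 + 9 + 7 + 5) / 6 = 41/6 = 6.8333
  mean(Y) = (3 + 9 + 4 + 5 + 2 + 1) / 6 = 24/6 = 4
  x̄ = (6.8333, 4),  deviation x̄ - mu_0 = (6.8333, 4) - (6, 3) = (0.8333, 1).

Step 2 — sample covariance matrix, S[i,j] = (1/(n-1)) · Σ_k (x_{k,i} - mean_i) · (x_{k,j} - mean_j), divisor n-1 = 5:
  S[X,X] = ((0.1667)·(0.1667) + (0.1667)·(0.1667) + (-0.8333)·(-0.8333) + (2.1667)·(2.1667) + (0.1667)·(0.1667) + (-1.8333)·(-1.8333)) / 5 = 8.8333/5 = 1.7667
  S[X,Y] = ((0.1667)·(-1) + (0.1667)·(5) + (-0.8333)·(0) + (2.1667)·(1) + (0.1667)·(-2) + (-1.8333)·(-3)) / 5 = 8/5 = 1.6
  S[Y,Y] = ((-1)·(-1) + (5)·(5) + (0)·(0) + (1)·(1) + (-2)·(-2) + (-3)·(-3)) / 5 = 40/5 = 8
  S = [[1.7667, 1.6],
 [1.6, 8]].

Step 3 — invert S. det(S) = 1.7667·8 - (1.6)² = 11.5733.
  S^{-1} = (1/det) · [[d, -b], [-b, a]] = [[0.6912, -0.1382],
 [-0.1382, 0.1526]].

Step 4 — quadratic form (x̄ - mu_0)^T · S^{-1} · (x̄ - mu_0):
  S^{-1} · (x̄ - mu_0) = (0.4378, 0.0374),
  (x̄ - mu_0)^T · [...] = (0.8333)·(0.4378) + (1)·(0.0374) = 0.4023.

Step 5 — scale by n: T² = 6 · 0.4023 = 2.4136.

T² ≈ 2.4136


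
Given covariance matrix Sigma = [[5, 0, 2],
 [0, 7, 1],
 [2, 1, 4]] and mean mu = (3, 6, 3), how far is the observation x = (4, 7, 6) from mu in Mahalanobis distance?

Step 1 — centre the observation: (x - mu) = (1, 1, 3).

Step 2 — invert Sigma (cofactor / det for 3×3, or solve directly):
  Sigma^{-1} = [[0.2523, 0.0187, -0.1308],
 [0.0187, 0.1495, -0.0467],
 [-0.1308, -0.0467, 0.3271]].

Step 3 — form the quadratic (x - mu)^T · Sigma^{-1} · (x - mu):
  Sigma^{-1} · (x - mu) = (-0.1215, 0.028, 0.8037).
  (x - mu)^T · [Sigma^{-1} · (x - mu)] = (1)·(-0.1215) + (1)·(0.028) + (3)·(0.8037) = 2.3178.

Step 4 — take square root: d = √(2.3178) ≈ 1.5224.

d(x, mu) = √(2.3178) ≈ 1.5224


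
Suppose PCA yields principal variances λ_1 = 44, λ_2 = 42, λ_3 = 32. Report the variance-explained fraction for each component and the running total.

Step 1 — total variance = trace(Sigma) = Σ λ_i = 44 + 42 + 32 = 118.

Step 2 — fraction explained by component i = λ_i / Σ λ:
  PC1: 44/118 = 0.3729
  PC2: 42/118 = 0.3559
  PC3: 32/118 = 0.2712

Step 3 — cumulative fraction after k components = (λ_1 + ... + λ_k) / Σ λ:
  k = 1: 44/118 = 0.3729
  k = 2: (44 + 42)/118 = 86/118 = 0.7288
  k = 3: (44 + 42 + 32)/118 = 118/118 = 1

Summary (fraction, with percent):

explained: PC1 0.3729 (37.29%), PC2 0.3559 (35.59%), PC3 0.2712 (27.12%);  cumulative: 0.3729, 0.7288, 1


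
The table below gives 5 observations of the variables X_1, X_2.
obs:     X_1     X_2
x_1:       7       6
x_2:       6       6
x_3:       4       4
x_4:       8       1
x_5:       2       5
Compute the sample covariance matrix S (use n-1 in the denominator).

Step 1 — column means:
  mean(X_1) = (7 + 6 + 4 + 8 + 2) / 5 = 27/5 = 5.4
  mean(X_2) = (6 + 6 + 4 + 1 + 5) / 5 = 22/5 = 4.4

Step 2 — sample covariance S[i,j] = (1/(n-1)) · Σ_k (x_{k,i} - mean_i) · (x_{k,j} - mean_j), with n-1 = 4.
  S[X_1,X_1] = ((1.6)·(1.6) + (0.6)·(0.6) + (-1.4)·(-1.4) + (2.6)·(2.6) + (-3.4)·(-3.4)) / 4 = 23.2/4 = 5.8
  S[X_1,X_2] = ((1.6)·(1.6) + (0.6)·(1.6) + (-1.4)·(-0.4) + (2.6)·(-3.4) + (-3.4)·(0.6)) / 4 = -6.8/4 = -1.7
  S[X_2,X_2] = ((1.6)·(1.6) + (1.6)·(1.6) + (-0.4)·(-0.4) + (-3.4)·(-3.4) + (0.6)·(0.6)) / 4 = 17.2/4 = 4.3

S is symmetric (S[j,i] = S[i,j]). Assembling:

S = [[5.8, -1.7],
 [-1.7, 4.3]]


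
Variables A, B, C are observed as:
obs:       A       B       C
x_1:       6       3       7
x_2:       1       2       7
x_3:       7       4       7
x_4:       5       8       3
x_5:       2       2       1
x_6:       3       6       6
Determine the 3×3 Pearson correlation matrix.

Step 1 — column means:
  mean(A) = (6 + 1 + 7 + 5 + 2 + 3) / 6 = 24/6 = 4
  mean(B) = (3 + 2 + 4 + 8 + 2 + 6) / 6 = 25/6 = 4.1667
  mean(C) = (7 + 7 + 7 + 3 + 1 + 6) / 6 = 31/6 = 5.1667

Step 2 — sample variances and covariances s[i,j] = (1/(n-1)) · Σ_k (x_{k,i} - mean_i) · (x_{k,j} - mean_j), with n-1 = 5:
  s[A,A] = ((2)·(2) + (-3)·(-3) + (3)·(3) + (1)·(1) + (-2)·(-2) + (-1)·(-1)) / 5 = 28/5 = 5.6
  s[A,B] = ((2)·(-1.1667) + (-3)·(-2.1667) + (3)·(-0.1667) + (1)·(3.8333) + (-2)·(-2.1667) + (-1)·(1.8333)) / 5 = 10/5 = 2
  s[A,C] = ((2)·(1.8333) + (-3)·(1.8333) + (3)·(1.8333) + (1)·(-2.1667) + (-2)·(-4.1667) + (-1)·(0.8333)) / 5 = 9/5 = 1.8
  s[B,B] = ((-1.1667)·(-1.1667) + (-2.1667)·(-2.1667) + (-0.1667)·(-0.1667) + (3.8333)·(3.8333) + (-2.1667)·(-2.1667) + (1.8333)·(1.8333)) / 5 = 28.8333/5 = 5.7667
  s[B,C] = ((-1.1667)·(1.8333) + (-2.1667)·(1.8333) + (-0.1667)·(1.8333) + (3.8333)·(-2.1667) + (-2.1667)·(-4.1667) + (1.8333)·(0.8333)) / 5 = -4.1667/5 = -0.8333
  s[C,C] = ((1.8333)·(1.8333) + (1.8333)·(1.8333) + (1.8333)·(1.8333) + (-2.1667)·(-2.1667) + (-4.1667)·(-4.1667) + (0.8333)·(0.8333)) / 5 = 32.8333/5 = 6.5667
  Sample standard deviations s_i = √(s[i,i]):
  s(A) = √(5.6) = 2.3664
  s(B) = √(5.7667) = 2.4014
  s(C) = √(6.5667) = 2.5626

Step 3 — r_{ij} = s_{ij} / (s_i · s_j):
  r[A,A] = 1 (diagonal).
  r[A,B] = 2 / (2.3664 · 2.4014) = 2 / 5.6827 = 0.3519
  r[A,C] = 1.8 / (2.3664 · 2.5626) = 1.8 / 6.0641 = 0.2968
  r[B,B] = 1 (diagonal).
  r[B,C] = -0.8333 / (2.4014 · 2.5626) = -0.8333 / 6.1537 = -0.1354
  r[C,C] = 1 (diagonal).

R is symmetric with unit diagonal. Assembling:

R = [[1, 0.3519, 0.2968],
 [0.3519, 1, -0.1354],
 [0.2968, -0.1354, 1]]


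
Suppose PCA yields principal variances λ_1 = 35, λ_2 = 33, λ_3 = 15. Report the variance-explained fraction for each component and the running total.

Step 1 — total variance = trace(Sigma) = Σ λ_i = 35 + 33 + 15 = 83.

Step 2 — fraction explained by component i = λ_i / Σ λ:
  PC1: 35/83 = 0.4217
  PC2: 33/83 = 0.3976
  PC3: 15/83 = 0.1807

Step 3 — cumulative fraction after k components = (λ_1 + ... + λ_k) / Σ λ:
  k = 1: 35/83 = 0.4217
  k = 2: (35 + 33)/83 = 68/83 = 0.8193
  k = 3: (35 + 33 + 15)/83 = 83/83 = 1

Summary (fraction, with percent):

explained: PC1 0.4217 (42.17%), PC2 0.3976 (39.76%), PC3 0.1807 (18.07%);  cumulative: 0.4217, 0.8193, 1


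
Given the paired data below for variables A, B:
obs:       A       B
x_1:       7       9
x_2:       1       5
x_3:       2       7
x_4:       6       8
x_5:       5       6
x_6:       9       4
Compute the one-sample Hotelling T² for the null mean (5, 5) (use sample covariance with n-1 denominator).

Step 1 — sample mean vector:
  mean(A) = (7 + 1 + 2 + 6 + 5 + 9) / 6 = 30/6 = 5
  mean(B) = (9 + 5 + 7 + 8 + 6 + 4) / 6 = 39/6 = 6.5
  x̄ = (5, 6.5),  deviation x̄ - mu_0 = (5, 6.5) - (5, 5) = (0, 1.5).

Step 2 — sample covariance matrix, S[i,j] = (1/(n-1)) · Σ_k (x_{k,i} - mean_i) · (x_{k,j} - mean_j), divisor n-1 = 5:
  S[A,A] = ((2)·(2) + (-4)·(-4) + (-3)·(-3) + (1)·(1) + (0)·(0) + (4)·(4)) / 5 = 46/5 = 9.2
  S[A,B] = ((2)·(2.5) + (-4)·(-1.5) + (-3)·(0.5) + (1)·(1.5) + (0)·(-0.5) + (4)·(-2.5)) / 5 = 1/5 = 0.2
  S[B,B] = ((2.5)·(2.5) + (-1.5)·(-1.5) + (0.5)·(0.5) + (1.5)·(1.5) + (-0.5)·(-0.5) + (-2.5)·(-2.5)) / 5 = 17.5/5 = 3.5
  S = [[9.2, 0.2],
 [0.2, 3.5]].

Step 3 — invert S. det(S) = 9.2·3.5 - (0.2)² = 32.16.
  S^{-1} = (1/det) · [[d, -b], [-b, a]] = [[0.1088, -0.0062],
 [-0.0062, 0.2861]].

Step 4 — quadratic form (x̄ - mu_0)^T · S^{-1} · (x̄ - mu_0):
  S^{-1} · (x̄ - mu_0) = (-0.0093, 0.4291),
  (x̄ - mu_0)^T · [...] = (0)·(-0.0093) + (1.5)·(0.4291) = 0.6437.

Step 5 — scale by n: T² = 6 · 0.6437 = 3.8619.

T² ≈ 3.8619


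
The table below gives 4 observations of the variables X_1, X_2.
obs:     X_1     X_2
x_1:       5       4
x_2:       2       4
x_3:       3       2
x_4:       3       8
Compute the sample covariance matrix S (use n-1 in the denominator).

Step 1 — column means:
  mean(X_1) = (5 + 2 + 3 + 3) / 4 = 13/4 = 3.25
  mean(X_2) = (4 + 4 + 2 + 8) / 4 = 18/4 = 4.5

Step 2 — sample covariance S[i,j] = (1/(n-1)) · Σ_k (x_{k,i} - mean_i) · (x_{k,j} - mean_j), with n-1 = 3.
  S[X_1,X_1] = ((1.75)·(1.75) + (-1.25)·(-1.25) + (-0.25)·(-0.25) + (-0.25)·(-0.25)) / 3 = 4.75/3 = 1.5833
  S[X_1,X_2] = ((1.75)·(-0.5) + (-1.25)·(-0.5) + (-0.25)·(-2.5) + (-0.25)·(3.5)) / 3 = -0.5/3 = -0.1667
  S[X_2,X_2] = ((-0.5)·(-0.5) + (-0.5)·(-0.5) + (-2.5)·(-2.5) + (3.5)·(3.5)) / 3 = 19/3 = 6.3333

S is symmetric (S[j,i] = S[i,j]). Assembling:

S = [[1.5833, -0.1667],
 [-0.1667, 6.3333]]


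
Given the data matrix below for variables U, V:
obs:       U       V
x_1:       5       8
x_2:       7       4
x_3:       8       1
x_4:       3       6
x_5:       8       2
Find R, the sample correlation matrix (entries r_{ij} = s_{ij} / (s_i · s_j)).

Step 1 — column means:
  mean(U) = (5 + 7 + 8 + 3 + 8) / 5 = 31/5 = 6.2
  mean(V) = (8 + 4 + 1 + 6 + 2) / 5 = 21/5 = 4.2

Step 2 — sample variances and covariances s[i,j] = (1/(n-1)) · Σ_k (x_{k,i} - mean_i) · (x_{k,j} - mean_j), with n-1 = 4:
  s[U,U] = ((-1.2)·(-1.2) + (0.8)·(0.8) + (1.8)·(1.8) + (-3.2)·(-3.2) + (1.8)·(1.8)) / 4 = 18.8/4 = 4.7
  s[U,V] = ((-1.2)·(3.8) + (0.8)·(-0.2) + (1.8)·(-3.2) + (-3.2)·(1.8) + (1.8)·(-2.2)) / 4 = -20.2/4 = -5.05
  s[V,V] = ((3.8)·(3.8) + (-0.2)·(-0.2) + (-3.2)·(-3.2) + (1.8)·(1.8) + (-2.2)·(-2.2)) / 4 = 32.8/4 = 8.2
  Sample standard deviations s_i = √(s[i,i]):
  s(U) = √(4.7) = 2.1679
  s(V) = √(8.2) = 2.8636

Step 3 — r_{ij} = s_{ij} / (s_i · s_j):
  r[U,U] = 1 (diagonal).
  r[U,V] = -5.05 / (2.1679 · 2.8636) = -5.05 / 6.2081 = -0.8135
  r[V,V] = 1 (diagonal).

R is symmetric with unit diagonal. Assembling:

R = [[1, -0.8135],
 [-0.8135, 1]]


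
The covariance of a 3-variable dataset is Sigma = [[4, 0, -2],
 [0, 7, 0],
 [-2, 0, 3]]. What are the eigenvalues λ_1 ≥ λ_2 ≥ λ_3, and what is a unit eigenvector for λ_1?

Step 1 — characteristic polynomial p(λ) = det(λI - Sigma) = λ³ - tr·λ² + c_1·λ - det, where tr = trace, c_1 = sum of the principal 2×2 minors, det = det(Sigma):
  tr = 4 + 7 + 3 = 14,
  c_1 = (4·7 - (0)²) + (4·3 - (-2)²) + (7·3 - (0)²) = 28 + 8 + 21 = 57,
  det = 4·(7·3 - (0)²) - (0)·((0)·3 - (0)·(-2)) + (-2)·((0)·(0) - 7·(-2)) = 4·(21) - (0)·(0) + (-2)·(14) = 56.
  So p(λ) = λ³ - 14λ² + 57λ - 56.
Step 2 — look for an integer root (rational root theorem: any rational root is an integer divisor of 56). Testing λ = 7:
  p(7) = 343 - 686 + 399 - 56 = 0  ✓
  Dividing out (λ - 7): p(λ) = (λ - 7)(λ² - 7λ + 8).
Step 3 — remaining eigenvalues from the quadratic λ² - 7λ + 8 = 0:
  Δ = 7² - 4·8 = 49 - 32 = 17,  λ = (7 ± √17)/2 = (7 ± 4.1231)/2 ≈ 5.5616 or 1.4384.
  Sorted: λ_1 = 7,  λ_2 = 5.5616,  λ_3 = 1.4384  (check: sum = 14 = tr ✓).

Step 4 — unit eigenvector for λ_1 = 7: v spans the null space of (Sigma - λ_1 I), whose rows are
  r_1 = (-3, 0, -2),  r_2 = (0, 0, 0),  r_3 = (-2, 0, -4).
  v is orthogonal to every row, so take v ∝ r_1 × r_3 = ((0)·(-4) - (-2)·(0), (-2)·(-2) - (-3)·(-4), (-3)·(0) - (0)·(-2)) = (0, -8, 0).
  Rescale (divide by 8; multiply by -1 so the first nonzero entry is positive): u = (0, 1, 0).
  ||u|| = √((0)² + (1)² + (0)²) = √(1) = 1,  v_1 = u/||u|| ≈ (0, 1, 0) (||v_1|| = 1).

λ_1 = 7,  λ_2 = 5.5616,  λ_3 = 1.4384;  v_1 ≈ (0, 1, 0)


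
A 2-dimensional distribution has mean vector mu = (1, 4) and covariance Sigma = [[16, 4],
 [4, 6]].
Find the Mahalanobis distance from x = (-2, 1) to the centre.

Step 1 — centre the observation: (x - mu) = (-3, -3).

Step 2 — invert Sigma. det(Sigma) = 16·6 - (4)² = 80.
  Sigma^{-1} = (1/det) · [[d, -b], [-b, a]] = [[0.075, -0.05],
 [-0.05, 0.2]].

Step 3 — form the quadratic (x - mu)^T · Sigma^{-1} · (x - mu):
  Sigma^{-1} · (x - mu) = (-0.075, -0.45).
  (x - mu)^T · [Sigma^{-1} · (x - mu)] = (-3)·(-0.075) + (-3)·(-0.45) = 1.575.

Step 4 — take square root: d = √(1.575) ≈ 1.255.

d(x, mu) = √(1.575) ≈ 1.255


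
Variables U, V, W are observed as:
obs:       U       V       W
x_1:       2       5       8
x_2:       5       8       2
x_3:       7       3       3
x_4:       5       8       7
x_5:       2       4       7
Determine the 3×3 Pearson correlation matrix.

Step 1 — column means:
  mean(U) = (2 + 5 + 7 + 5 + 2) / 5 = 21/5 = 4.2
  mean(V) = (5 + 8 + 3 + 8 + 4) / 5 = 28/5 = 5.6
  mean(W) = (8 + 2 + 3 + 7 + 7) / 5 = 27/5 = 5.4

Step 2 — sample variances and covariances s[i,j] = (1/(n-1)) · Σ_k (x_{k,i} - mean_i) · (x_{k,j} - mean_j), with n-1 = 4:
  s[U,U] = ((-2.2)·(-2.2) + (0.8)·(0.8) + (2.8)·(2.8) + (0.8)·(0.8) + (-2.2)·(-2.2)) / 4 = 18.8/4 = 4.7
  s[U,V] = ((-2.2)·(-0.6) + (0.8)·(2.4) + (2.8)·(-2.6) + (0.8)·(2.4) + (-2.2)·(-1.6)) / 4 = 1.4/4 = 0.35
  s[U,W] = ((-2.2)·(2.6) + (0.8)·(-3.4) + (2.8)·(-2.4) + (0.8)·(1.6) + (-2.2)·(1.6)) / 4 = -17.4/4 = -4.35
  s[V,V] = ((-0.6)·(-0.6) + (2.4)·(2.4) + (-2.6)·(-2.6) + (2.4)·(2.4) + (-1.6)·(-1.6)) / 4 = 21.2/4 = 5.3
  s[V,W] = ((-0.6)·(2.6) + (2.4)·(-3.4) + (-2.6)·(-2.4) + (2.4)·(1.6) + (-1.6)·(1.6)) / 4 = -2.2/4 = -0.55
  s[W,W] = ((2.6)·(2.6) + (-3.4)·(-3.4) + (-2.4)·(-2.4) + (1.6)·(1.6) + (1.6)·(1.6)) / 4 = 29.2/4 = 7.3
  Sample standard deviations s_i = √(s[i,i]):
  s(U) = √(4.7) = 2.1679
  s(V) = √(5.3) = 2.3022
  s(W) = √(7.3) = 2.7019

Step 3 — r_{ij} = s_{ij} / (s_i · s_j):
  r[U,U] = 1 (diagonal).
  r[U,V] = 0.35 / (2.1679 · 2.3022) = 0.35 / 4.991 = 0.0701
  r[U,W] = -4.35 / (2.1679 · 2.7019) = -4.35 / 5.8575 = -0.7426
  r[V,V] = 1 (diagonal).
  r[V,W] = -0.55 / (2.3022 · 2.7019) = -0.55 / 6.2201 = -0.0884
  r[W,W] = 1 (diagonal).

R is symmetric with unit diagonal. Assembling:

R = [[1, 0.0701, -0.7426],
 [0.0701, 1, -0.0884],
 [-0.7426, -0.0884, 1]]
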